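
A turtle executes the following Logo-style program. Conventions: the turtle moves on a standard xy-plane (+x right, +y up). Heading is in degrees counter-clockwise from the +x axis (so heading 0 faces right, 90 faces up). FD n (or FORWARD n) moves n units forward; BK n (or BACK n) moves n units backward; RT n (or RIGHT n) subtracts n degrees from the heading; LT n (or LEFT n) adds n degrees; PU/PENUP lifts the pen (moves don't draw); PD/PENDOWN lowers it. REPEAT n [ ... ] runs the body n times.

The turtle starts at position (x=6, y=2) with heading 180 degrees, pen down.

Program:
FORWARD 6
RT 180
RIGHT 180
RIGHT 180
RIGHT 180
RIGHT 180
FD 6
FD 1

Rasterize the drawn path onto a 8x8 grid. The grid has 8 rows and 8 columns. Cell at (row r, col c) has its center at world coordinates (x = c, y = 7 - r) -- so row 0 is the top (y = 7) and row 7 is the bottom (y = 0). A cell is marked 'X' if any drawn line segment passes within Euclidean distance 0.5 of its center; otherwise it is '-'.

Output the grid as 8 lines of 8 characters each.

Answer: --------
--------
--------
--------
--------
XXXXXXXX
--------
--------

Derivation:
Segment 0: (6,2) -> (0,2)
Segment 1: (0,2) -> (6,2)
Segment 2: (6,2) -> (7,2)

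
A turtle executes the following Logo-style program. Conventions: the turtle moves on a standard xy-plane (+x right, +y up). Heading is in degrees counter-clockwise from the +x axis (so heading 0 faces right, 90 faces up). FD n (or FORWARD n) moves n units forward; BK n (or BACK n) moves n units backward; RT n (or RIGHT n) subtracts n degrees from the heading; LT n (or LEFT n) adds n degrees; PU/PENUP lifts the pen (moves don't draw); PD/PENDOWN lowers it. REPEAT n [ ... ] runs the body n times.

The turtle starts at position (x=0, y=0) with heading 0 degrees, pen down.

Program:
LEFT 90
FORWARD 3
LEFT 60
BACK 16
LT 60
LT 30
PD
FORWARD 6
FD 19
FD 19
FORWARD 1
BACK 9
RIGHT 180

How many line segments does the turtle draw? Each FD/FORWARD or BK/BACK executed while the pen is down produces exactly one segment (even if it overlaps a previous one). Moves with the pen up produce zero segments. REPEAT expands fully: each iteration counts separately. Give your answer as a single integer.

Answer: 7

Derivation:
Executing turtle program step by step:
Start: pos=(0,0), heading=0, pen down
LT 90: heading 0 -> 90
FD 3: (0,0) -> (0,3) [heading=90, draw]
LT 60: heading 90 -> 150
BK 16: (0,3) -> (13.856,-5) [heading=150, draw]
LT 60: heading 150 -> 210
LT 30: heading 210 -> 240
PD: pen down
FD 6: (13.856,-5) -> (10.856,-10.196) [heading=240, draw]
FD 19: (10.856,-10.196) -> (1.356,-26.651) [heading=240, draw]
FD 19: (1.356,-26.651) -> (-8.144,-43.105) [heading=240, draw]
FD 1: (-8.144,-43.105) -> (-8.644,-43.971) [heading=240, draw]
BK 9: (-8.644,-43.971) -> (-4.144,-36.177) [heading=240, draw]
RT 180: heading 240 -> 60
Final: pos=(-4.144,-36.177), heading=60, 7 segment(s) drawn
Segments drawn: 7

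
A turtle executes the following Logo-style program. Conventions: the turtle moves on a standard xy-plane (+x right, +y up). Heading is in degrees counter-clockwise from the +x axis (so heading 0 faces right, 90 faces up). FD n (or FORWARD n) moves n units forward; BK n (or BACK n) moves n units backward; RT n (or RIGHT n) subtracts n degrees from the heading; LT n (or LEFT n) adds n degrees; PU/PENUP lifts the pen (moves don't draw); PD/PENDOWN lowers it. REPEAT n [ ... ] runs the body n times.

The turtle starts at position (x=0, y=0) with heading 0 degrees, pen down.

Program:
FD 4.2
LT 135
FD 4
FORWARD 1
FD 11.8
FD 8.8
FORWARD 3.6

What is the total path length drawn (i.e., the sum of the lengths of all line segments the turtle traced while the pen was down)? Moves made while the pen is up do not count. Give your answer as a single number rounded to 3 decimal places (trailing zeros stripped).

Executing turtle program step by step:
Start: pos=(0,0), heading=0, pen down
FD 4.2: (0,0) -> (4.2,0) [heading=0, draw]
LT 135: heading 0 -> 135
FD 4: (4.2,0) -> (1.372,2.828) [heading=135, draw]
FD 1: (1.372,2.828) -> (0.664,3.536) [heading=135, draw]
FD 11.8: (0.664,3.536) -> (-7.679,11.879) [heading=135, draw]
FD 8.8: (-7.679,11.879) -> (-13.902,18.102) [heading=135, draw]
FD 3.6: (-13.902,18.102) -> (-16.448,20.648) [heading=135, draw]
Final: pos=(-16.448,20.648), heading=135, 6 segment(s) drawn

Segment lengths:
  seg 1: (0,0) -> (4.2,0), length = 4.2
  seg 2: (4.2,0) -> (1.372,2.828), length = 4
  seg 3: (1.372,2.828) -> (0.664,3.536), length = 1
  seg 4: (0.664,3.536) -> (-7.679,11.879), length = 11.8
  seg 5: (-7.679,11.879) -> (-13.902,18.102), length = 8.8
  seg 6: (-13.902,18.102) -> (-16.448,20.648), length = 3.6
Total = 33.4

Answer: 33.4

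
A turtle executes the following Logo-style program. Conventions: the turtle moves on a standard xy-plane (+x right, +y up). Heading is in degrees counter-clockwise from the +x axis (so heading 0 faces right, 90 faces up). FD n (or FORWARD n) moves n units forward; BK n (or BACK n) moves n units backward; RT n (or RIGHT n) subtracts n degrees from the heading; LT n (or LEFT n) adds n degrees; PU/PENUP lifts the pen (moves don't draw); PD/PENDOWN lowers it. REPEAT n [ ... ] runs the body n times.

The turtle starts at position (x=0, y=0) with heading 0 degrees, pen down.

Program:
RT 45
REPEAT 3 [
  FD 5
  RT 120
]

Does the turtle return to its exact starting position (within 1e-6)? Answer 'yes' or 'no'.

Executing turtle program step by step:
Start: pos=(0,0), heading=0, pen down
RT 45: heading 0 -> 315
REPEAT 3 [
  -- iteration 1/3 --
  FD 5: (0,0) -> (3.536,-3.536) [heading=315, draw]
  RT 120: heading 315 -> 195
  -- iteration 2/3 --
  FD 5: (3.536,-3.536) -> (-1.294,-4.83) [heading=195, draw]
  RT 120: heading 195 -> 75
  -- iteration 3/3 --
  FD 5: (-1.294,-4.83) -> (0,0) [heading=75, draw]
  RT 120: heading 75 -> 315
]
Final: pos=(0,0), heading=315, 3 segment(s) drawn

Start position: (0, 0)
Final position: (0, 0)
Distance = 0; < 1e-6 -> CLOSED

Answer: yes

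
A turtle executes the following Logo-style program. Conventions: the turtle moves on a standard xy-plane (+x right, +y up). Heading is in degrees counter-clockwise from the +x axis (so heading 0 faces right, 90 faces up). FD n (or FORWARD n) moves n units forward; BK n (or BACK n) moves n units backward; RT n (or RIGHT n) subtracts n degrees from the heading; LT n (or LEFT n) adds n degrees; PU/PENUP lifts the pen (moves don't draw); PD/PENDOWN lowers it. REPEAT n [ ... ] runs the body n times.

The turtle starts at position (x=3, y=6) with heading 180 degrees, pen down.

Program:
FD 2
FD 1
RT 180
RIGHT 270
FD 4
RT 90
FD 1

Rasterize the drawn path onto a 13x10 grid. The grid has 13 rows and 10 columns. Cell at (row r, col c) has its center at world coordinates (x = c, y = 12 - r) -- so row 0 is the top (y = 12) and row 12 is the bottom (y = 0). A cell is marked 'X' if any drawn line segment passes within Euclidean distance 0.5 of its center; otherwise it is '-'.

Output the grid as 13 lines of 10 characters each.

Segment 0: (3,6) -> (1,6)
Segment 1: (1,6) -> (0,6)
Segment 2: (0,6) -> (-0,10)
Segment 3: (-0,10) -> (1,10)

Answer: ----------
----------
XX--------
X---------
X---------
X---------
XXXX------
----------
----------
----------
----------
----------
----------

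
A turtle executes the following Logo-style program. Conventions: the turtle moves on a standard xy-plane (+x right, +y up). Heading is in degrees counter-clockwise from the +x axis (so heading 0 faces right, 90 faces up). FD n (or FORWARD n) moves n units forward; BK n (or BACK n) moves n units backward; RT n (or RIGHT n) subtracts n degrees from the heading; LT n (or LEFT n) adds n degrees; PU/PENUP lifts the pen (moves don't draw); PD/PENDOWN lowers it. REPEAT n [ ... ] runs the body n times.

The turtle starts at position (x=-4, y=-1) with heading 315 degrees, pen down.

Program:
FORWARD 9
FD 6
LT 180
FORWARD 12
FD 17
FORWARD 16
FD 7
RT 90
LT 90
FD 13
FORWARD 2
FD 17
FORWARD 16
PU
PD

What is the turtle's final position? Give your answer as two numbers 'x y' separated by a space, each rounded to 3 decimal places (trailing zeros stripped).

Executing turtle program step by step:
Start: pos=(-4,-1), heading=315, pen down
FD 9: (-4,-1) -> (2.364,-7.364) [heading=315, draw]
FD 6: (2.364,-7.364) -> (6.607,-11.607) [heading=315, draw]
LT 180: heading 315 -> 135
FD 12: (6.607,-11.607) -> (-1.879,-3.121) [heading=135, draw]
FD 17: (-1.879,-3.121) -> (-13.899,8.899) [heading=135, draw]
FD 16: (-13.899,8.899) -> (-25.213,20.213) [heading=135, draw]
FD 7: (-25.213,20.213) -> (-30.163,25.163) [heading=135, draw]
RT 90: heading 135 -> 45
LT 90: heading 45 -> 135
FD 13: (-30.163,25.163) -> (-39.355,34.355) [heading=135, draw]
FD 2: (-39.355,34.355) -> (-40.77,35.77) [heading=135, draw]
FD 17: (-40.77,35.77) -> (-52.79,47.79) [heading=135, draw]
FD 16: (-52.79,47.79) -> (-64.104,59.104) [heading=135, draw]
PU: pen up
PD: pen down
Final: pos=(-64.104,59.104), heading=135, 10 segment(s) drawn

Answer: -64.104 59.104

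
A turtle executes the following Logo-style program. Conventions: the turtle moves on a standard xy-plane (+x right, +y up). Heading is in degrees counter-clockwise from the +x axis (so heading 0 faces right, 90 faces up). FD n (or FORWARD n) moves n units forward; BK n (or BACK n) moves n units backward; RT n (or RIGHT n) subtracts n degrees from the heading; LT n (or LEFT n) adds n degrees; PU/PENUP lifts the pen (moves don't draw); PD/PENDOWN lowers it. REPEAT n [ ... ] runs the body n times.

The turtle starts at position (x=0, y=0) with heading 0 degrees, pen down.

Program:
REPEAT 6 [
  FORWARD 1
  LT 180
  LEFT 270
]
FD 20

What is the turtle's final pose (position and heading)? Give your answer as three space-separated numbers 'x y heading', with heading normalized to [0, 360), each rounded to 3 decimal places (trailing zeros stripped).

Answer: -19 1 180

Derivation:
Executing turtle program step by step:
Start: pos=(0,0), heading=0, pen down
REPEAT 6 [
  -- iteration 1/6 --
  FD 1: (0,0) -> (1,0) [heading=0, draw]
  LT 180: heading 0 -> 180
  LT 270: heading 180 -> 90
  -- iteration 2/6 --
  FD 1: (1,0) -> (1,1) [heading=90, draw]
  LT 180: heading 90 -> 270
  LT 270: heading 270 -> 180
  -- iteration 3/6 --
  FD 1: (1,1) -> (0,1) [heading=180, draw]
  LT 180: heading 180 -> 0
  LT 270: heading 0 -> 270
  -- iteration 4/6 --
  FD 1: (0,1) -> (0,0) [heading=270, draw]
  LT 180: heading 270 -> 90
  LT 270: heading 90 -> 0
  -- iteration 5/6 --
  FD 1: (0,0) -> (1,0) [heading=0, draw]
  LT 180: heading 0 -> 180
  LT 270: heading 180 -> 90
  -- iteration 6/6 --
  FD 1: (1,0) -> (1,1) [heading=90, draw]
  LT 180: heading 90 -> 270
  LT 270: heading 270 -> 180
]
FD 20: (1,1) -> (-19,1) [heading=180, draw]
Final: pos=(-19,1), heading=180, 7 segment(s) drawn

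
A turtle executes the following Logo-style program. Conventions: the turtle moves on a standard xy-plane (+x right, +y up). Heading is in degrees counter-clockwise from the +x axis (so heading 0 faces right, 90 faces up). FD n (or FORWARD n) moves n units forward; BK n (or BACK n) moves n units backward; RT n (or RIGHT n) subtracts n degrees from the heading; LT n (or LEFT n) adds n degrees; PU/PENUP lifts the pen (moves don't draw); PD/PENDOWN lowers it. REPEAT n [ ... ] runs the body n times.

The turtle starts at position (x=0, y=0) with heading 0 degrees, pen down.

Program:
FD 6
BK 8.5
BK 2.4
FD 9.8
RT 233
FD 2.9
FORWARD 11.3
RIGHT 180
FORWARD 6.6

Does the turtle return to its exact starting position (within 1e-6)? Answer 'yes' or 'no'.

Executing turtle program step by step:
Start: pos=(0,0), heading=0, pen down
FD 6: (0,0) -> (6,0) [heading=0, draw]
BK 8.5: (6,0) -> (-2.5,0) [heading=0, draw]
BK 2.4: (-2.5,0) -> (-4.9,0) [heading=0, draw]
FD 9.8: (-4.9,0) -> (4.9,0) [heading=0, draw]
RT 233: heading 0 -> 127
FD 2.9: (4.9,0) -> (3.155,2.316) [heading=127, draw]
FD 11.3: (3.155,2.316) -> (-3.646,11.341) [heading=127, draw]
RT 180: heading 127 -> 307
FD 6.6: (-3.646,11.341) -> (0.326,6.07) [heading=307, draw]
Final: pos=(0.326,6.07), heading=307, 7 segment(s) drawn

Start position: (0, 0)
Final position: (0.326, 6.07)
Distance = 6.078; >= 1e-6 -> NOT closed

Answer: no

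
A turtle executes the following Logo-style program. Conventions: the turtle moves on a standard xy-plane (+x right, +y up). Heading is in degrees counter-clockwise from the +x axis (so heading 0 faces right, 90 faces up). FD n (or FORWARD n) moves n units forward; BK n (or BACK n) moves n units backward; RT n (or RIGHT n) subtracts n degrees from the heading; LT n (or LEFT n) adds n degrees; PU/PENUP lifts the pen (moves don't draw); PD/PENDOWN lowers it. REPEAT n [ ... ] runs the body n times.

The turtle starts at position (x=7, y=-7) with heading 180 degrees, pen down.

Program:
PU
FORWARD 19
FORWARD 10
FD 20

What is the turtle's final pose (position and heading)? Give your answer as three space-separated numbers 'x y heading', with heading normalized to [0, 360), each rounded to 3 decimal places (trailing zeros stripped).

Executing turtle program step by step:
Start: pos=(7,-7), heading=180, pen down
PU: pen up
FD 19: (7,-7) -> (-12,-7) [heading=180, move]
FD 10: (-12,-7) -> (-22,-7) [heading=180, move]
FD 20: (-22,-7) -> (-42,-7) [heading=180, move]
Final: pos=(-42,-7), heading=180, 0 segment(s) drawn

Answer: -42 -7 180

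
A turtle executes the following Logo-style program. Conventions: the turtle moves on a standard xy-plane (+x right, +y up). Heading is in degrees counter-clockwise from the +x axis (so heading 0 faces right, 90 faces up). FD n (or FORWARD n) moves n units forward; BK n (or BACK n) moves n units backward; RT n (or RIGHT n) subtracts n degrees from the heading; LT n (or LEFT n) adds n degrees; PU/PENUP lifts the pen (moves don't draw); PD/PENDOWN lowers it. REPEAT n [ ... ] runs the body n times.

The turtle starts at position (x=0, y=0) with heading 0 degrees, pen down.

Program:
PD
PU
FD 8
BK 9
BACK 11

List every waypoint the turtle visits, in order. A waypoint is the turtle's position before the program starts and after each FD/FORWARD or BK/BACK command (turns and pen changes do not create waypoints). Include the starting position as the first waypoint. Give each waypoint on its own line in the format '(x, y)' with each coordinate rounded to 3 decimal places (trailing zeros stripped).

Answer: (0, 0)
(8, 0)
(-1, 0)
(-12, 0)

Derivation:
Executing turtle program step by step:
Start: pos=(0,0), heading=0, pen down
PD: pen down
PU: pen up
FD 8: (0,0) -> (8,0) [heading=0, move]
BK 9: (8,0) -> (-1,0) [heading=0, move]
BK 11: (-1,0) -> (-12,0) [heading=0, move]
Final: pos=(-12,0), heading=0, 0 segment(s) drawn
Waypoints (4 total):
(0, 0)
(8, 0)
(-1, 0)
(-12, 0)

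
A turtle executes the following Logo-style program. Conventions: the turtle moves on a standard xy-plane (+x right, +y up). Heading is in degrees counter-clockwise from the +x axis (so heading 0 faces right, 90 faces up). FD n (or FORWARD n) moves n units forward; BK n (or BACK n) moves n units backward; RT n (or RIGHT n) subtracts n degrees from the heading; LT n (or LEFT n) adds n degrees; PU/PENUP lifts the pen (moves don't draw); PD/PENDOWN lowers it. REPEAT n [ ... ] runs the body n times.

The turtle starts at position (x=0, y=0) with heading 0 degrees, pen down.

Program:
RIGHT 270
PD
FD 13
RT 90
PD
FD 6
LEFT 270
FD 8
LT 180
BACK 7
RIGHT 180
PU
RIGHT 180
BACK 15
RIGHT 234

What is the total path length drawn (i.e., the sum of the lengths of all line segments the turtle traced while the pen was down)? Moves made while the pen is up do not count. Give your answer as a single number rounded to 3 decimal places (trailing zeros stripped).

Answer: 34

Derivation:
Executing turtle program step by step:
Start: pos=(0,0), heading=0, pen down
RT 270: heading 0 -> 90
PD: pen down
FD 13: (0,0) -> (0,13) [heading=90, draw]
RT 90: heading 90 -> 0
PD: pen down
FD 6: (0,13) -> (6,13) [heading=0, draw]
LT 270: heading 0 -> 270
FD 8: (6,13) -> (6,5) [heading=270, draw]
LT 180: heading 270 -> 90
BK 7: (6,5) -> (6,-2) [heading=90, draw]
RT 180: heading 90 -> 270
PU: pen up
RT 180: heading 270 -> 90
BK 15: (6,-2) -> (6,-17) [heading=90, move]
RT 234: heading 90 -> 216
Final: pos=(6,-17), heading=216, 4 segment(s) drawn

Segment lengths:
  seg 1: (0,0) -> (0,13), length = 13
  seg 2: (0,13) -> (6,13), length = 6
  seg 3: (6,13) -> (6,5), length = 8
  seg 4: (6,5) -> (6,-2), length = 7
Total = 34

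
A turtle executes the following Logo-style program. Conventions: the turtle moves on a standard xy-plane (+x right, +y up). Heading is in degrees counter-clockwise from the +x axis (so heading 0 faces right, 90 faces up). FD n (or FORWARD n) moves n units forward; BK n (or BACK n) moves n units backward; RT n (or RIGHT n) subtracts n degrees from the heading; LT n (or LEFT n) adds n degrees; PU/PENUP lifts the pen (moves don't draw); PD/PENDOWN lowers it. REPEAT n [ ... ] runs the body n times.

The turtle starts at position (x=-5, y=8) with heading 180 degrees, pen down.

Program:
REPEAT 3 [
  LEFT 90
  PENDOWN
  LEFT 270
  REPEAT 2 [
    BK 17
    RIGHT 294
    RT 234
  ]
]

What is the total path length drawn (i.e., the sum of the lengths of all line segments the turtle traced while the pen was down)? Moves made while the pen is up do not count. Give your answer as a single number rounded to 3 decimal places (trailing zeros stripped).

Executing turtle program step by step:
Start: pos=(-5,8), heading=180, pen down
REPEAT 3 [
  -- iteration 1/3 --
  LT 90: heading 180 -> 270
  PD: pen down
  LT 270: heading 270 -> 180
  REPEAT 2 [
    -- iteration 1/2 --
    BK 17: (-5,8) -> (12,8) [heading=180, draw]
    RT 294: heading 180 -> 246
    RT 234: heading 246 -> 12
    -- iteration 2/2 --
    BK 17: (12,8) -> (-4.629,4.466) [heading=12, draw]
    RT 294: heading 12 -> 78
    RT 234: heading 78 -> 204
  ]
  -- iteration 2/3 --
  LT 90: heading 204 -> 294
  PD: pen down
  LT 270: heading 294 -> 204
  REPEAT 2 [
    -- iteration 1/2 --
    BK 17: (-4.629,4.466) -> (10.902,11.38) [heading=204, draw]
    RT 294: heading 204 -> 270
    RT 234: heading 270 -> 36
    -- iteration 2/2 --
    BK 17: (10.902,11.38) -> (-2.852,1.388) [heading=36, draw]
    RT 294: heading 36 -> 102
    RT 234: heading 102 -> 228
  ]
  -- iteration 3/3 --
  LT 90: heading 228 -> 318
  PD: pen down
  LT 270: heading 318 -> 228
  REPEAT 2 [
    -- iteration 1/2 --
    BK 17: (-2.852,1.388) -> (8.524,14.021) [heading=228, draw]
    RT 294: heading 228 -> 294
    RT 234: heading 294 -> 60
    -- iteration 2/2 --
    BK 17: (8.524,14.021) -> (0.024,-0.701) [heading=60, draw]
    RT 294: heading 60 -> 126
    RT 234: heading 126 -> 252
  ]
]
Final: pos=(0.024,-0.701), heading=252, 6 segment(s) drawn

Segment lengths:
  seg 1: (-5,8) -> (12,8), length = 17
  seg 2: (12,8) -> (-4.629,4.466), length = 17
  seg 3: (-4.629,4.466) -> (10.902,11.38), length = 17
  seg 4: (10.902,11.38) -> (-2.852,1.388), length = 17
  seg 5: (-2.852,1.388) -> (8.524,14.021), length = 17
  seg 6: (8.524,14.021) -> (0.024,-0.701), length = 17
Total = 102

Answer: 102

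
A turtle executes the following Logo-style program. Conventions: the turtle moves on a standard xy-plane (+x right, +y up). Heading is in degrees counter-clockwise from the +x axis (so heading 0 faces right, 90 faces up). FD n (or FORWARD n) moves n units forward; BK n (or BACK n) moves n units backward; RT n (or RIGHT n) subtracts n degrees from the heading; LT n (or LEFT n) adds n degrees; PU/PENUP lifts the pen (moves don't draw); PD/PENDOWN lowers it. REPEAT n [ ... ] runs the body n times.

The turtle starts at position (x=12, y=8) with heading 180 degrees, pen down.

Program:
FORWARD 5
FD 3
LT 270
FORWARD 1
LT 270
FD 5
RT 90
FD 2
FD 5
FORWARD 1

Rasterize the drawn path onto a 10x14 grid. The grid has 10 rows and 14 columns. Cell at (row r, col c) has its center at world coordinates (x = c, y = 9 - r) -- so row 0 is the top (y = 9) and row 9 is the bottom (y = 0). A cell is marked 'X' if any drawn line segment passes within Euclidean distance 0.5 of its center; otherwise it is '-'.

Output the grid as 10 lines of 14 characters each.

Answer: ----XXXXXX----
----XXXXXXXXX-
---------X----
---------X----
---------X----
---------X----
---------X----
---------X----
---------X----
--------------

Derivation:
Segment 0: (12,8) -> (7,8)
Segment 1: (7,8) -> (4,8)
Segment 2: (4,8) -> (4,9)
Segment 3: (4,9) -> (9,9)
Segment 4: (9,9) -> (9,7)
Segment 5: (9,7) -> (9,2)
Segment 6: (9,2) -> (9,1)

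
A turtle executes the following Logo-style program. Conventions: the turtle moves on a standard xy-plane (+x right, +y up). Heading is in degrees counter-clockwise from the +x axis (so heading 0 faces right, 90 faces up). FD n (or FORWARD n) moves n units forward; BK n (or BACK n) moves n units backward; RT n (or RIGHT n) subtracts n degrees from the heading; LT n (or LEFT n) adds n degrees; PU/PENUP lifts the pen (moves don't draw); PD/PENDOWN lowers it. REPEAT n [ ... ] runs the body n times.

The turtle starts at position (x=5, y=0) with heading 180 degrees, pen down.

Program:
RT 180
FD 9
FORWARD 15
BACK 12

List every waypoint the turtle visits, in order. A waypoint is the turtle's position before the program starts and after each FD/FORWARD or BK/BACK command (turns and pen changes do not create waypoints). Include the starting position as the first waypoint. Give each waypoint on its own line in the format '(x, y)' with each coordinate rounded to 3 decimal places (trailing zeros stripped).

Answer: (5, 0)
(14, 0)
(29, 0)
(17, 0)

Derivation:
Executing turtle program step by step:
Start: pos=(5,0), heading=180, pen down
RT 180: heading 180 -> 0
FD 9: (5,0) -> (14,0) [heading=0, draw]
FD 15: (14,0) -> (29,0) [heading=0, draw]
BK 12: (29,0) -> (17,0) [heading=0, draw]
Final: pos=(17,0), heading=0, 3 segment(s) drawn
Waypoints (4 total):
(5, 0)
(14, 0)
(29, 0)
(17, 0)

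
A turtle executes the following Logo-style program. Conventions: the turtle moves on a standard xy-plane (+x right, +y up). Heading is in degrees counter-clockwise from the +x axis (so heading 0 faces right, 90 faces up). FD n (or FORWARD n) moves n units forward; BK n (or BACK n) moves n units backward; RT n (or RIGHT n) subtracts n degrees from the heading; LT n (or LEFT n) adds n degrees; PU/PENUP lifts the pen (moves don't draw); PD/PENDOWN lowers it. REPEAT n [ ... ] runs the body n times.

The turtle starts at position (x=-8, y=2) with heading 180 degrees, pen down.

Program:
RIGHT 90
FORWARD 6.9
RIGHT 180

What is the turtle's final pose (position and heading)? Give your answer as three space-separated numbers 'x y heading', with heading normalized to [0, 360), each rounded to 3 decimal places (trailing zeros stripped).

Executing turtle program step by step:
Start: pos=(-8,2), heading=180, pen down
RT 90: heading 180 -> 90
FD 6.9: (-8,2) -> (-8,8.9) [heading=90, draw]
RT 180: heading 90 -> 270
Final: pos=(-8,8.9), heading=270, 1 segment(s) drawn

Answer: -8 8.9 270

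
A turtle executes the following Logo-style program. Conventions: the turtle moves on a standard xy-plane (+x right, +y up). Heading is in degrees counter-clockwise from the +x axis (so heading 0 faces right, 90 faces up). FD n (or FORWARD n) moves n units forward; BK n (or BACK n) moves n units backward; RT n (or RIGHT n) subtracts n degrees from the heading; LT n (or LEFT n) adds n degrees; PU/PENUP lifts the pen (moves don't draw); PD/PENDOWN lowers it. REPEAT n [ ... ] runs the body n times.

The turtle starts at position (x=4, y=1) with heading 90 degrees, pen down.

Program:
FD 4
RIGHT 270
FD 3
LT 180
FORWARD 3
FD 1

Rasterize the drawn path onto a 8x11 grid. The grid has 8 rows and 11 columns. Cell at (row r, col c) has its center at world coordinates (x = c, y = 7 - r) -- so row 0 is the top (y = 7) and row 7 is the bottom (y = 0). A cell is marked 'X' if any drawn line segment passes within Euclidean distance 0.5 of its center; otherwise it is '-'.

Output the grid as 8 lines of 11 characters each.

Segment 0: (4,1) -> (4,5)
Segment 1: (4,5) -> (1,5)
Segment 2: (1,5) -> (4,5)
Segment 3: (4,5) -> (5,5)

Answer: -----------
-----------
-XXXXX-----
----X------
----X------
----X------
----X------
-----------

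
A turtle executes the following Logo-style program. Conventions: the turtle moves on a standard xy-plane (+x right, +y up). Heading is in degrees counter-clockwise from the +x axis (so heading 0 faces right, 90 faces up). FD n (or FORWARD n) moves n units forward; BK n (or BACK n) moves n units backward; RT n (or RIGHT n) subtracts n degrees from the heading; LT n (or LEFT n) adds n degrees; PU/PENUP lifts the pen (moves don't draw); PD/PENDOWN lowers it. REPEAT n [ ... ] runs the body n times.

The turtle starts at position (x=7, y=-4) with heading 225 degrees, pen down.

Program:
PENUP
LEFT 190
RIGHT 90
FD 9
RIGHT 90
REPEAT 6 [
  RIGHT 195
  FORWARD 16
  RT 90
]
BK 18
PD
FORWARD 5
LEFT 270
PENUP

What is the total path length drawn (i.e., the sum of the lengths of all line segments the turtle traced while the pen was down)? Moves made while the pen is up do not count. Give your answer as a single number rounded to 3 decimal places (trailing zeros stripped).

Answer: 5

Derivation:
Executing turtle program step by step:
Start: pos=(7,-4), heading=225, pen down
PU: pen up
LT 190: heading 225 -> 55
RT 90: heading 55 -> 325
FD 9: (7,-4) -> (14.372,-9.162) [heading=325, move]
RT 90: heading 325 -> 235
REPEAT 6 [
  -- iteration 1/6 --
  RT 195: heading 235 -> 40
  FD 16: (14.372,-9.162) -> (26.629,1.122) [heading=40, move]
  RT 90: heading 40 -> 310
  -- iteration 2/6 --
  RT 195: heading 310 -> 115
  FD 16: (26.629,1.122) -> (19.867,15.623) [heading=115, move]
  RT 90: heading 115 -> 25
  -- iteration 3/6 --
  RT 195: heading 25 -> 190
  FD 16: (19.867,15.623) -> (4.11,12.845) [heading=190, move]
  RT 90: heading 190 -> 100
  -- iteration 4/6 --
  RT 195: heading 100 -> 265
  FD 16: (4.11,12.845) -> (2.716,-3.094) [heading=265, move]
  RT 90: heading 265 -> 175
  -- iteration 5/6 --
  RT 195: heading 175 -> 340
  FD 16: (2.716,-3.094) -> (17.751,-8.566) [heading=340, move]
  RT 90: heading 340 -> 250
  -- iteration 6/6 --
  RT 195: heading 250 -> 55
  FD 16: (17.751,-8.566) -> (26.928,4.54) [heading=55, move]
  RT 90: heading 55 -> 325
]
BK 18: (26.928,4.54) -> (12.183,14.864) [heading=325, move]
PD: pen down
FD 5: (12.183,14.864) -> (16.279,11.996) [heading=325, draw]
LT 270: heading 325 -> 235
PU: pen up
Final: pos=(16.279,11.996), heading=235, 1 segment(s) drawn

Segment lengths:
  seg 1: (12.183,14.864) -> (16.279,11.996), length = 5
Total = 5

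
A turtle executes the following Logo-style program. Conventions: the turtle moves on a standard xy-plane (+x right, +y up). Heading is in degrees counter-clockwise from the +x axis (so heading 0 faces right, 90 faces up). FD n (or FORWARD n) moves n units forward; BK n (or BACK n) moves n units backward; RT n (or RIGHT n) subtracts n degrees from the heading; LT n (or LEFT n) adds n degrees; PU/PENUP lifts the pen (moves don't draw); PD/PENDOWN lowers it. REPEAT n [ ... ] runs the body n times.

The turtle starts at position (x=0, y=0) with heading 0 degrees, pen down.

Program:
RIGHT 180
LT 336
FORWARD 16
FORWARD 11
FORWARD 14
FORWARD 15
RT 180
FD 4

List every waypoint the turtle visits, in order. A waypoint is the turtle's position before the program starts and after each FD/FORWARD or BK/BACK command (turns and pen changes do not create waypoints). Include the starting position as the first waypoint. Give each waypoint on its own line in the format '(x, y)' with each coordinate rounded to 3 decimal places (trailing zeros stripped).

Answer: (0, 0)
(-14.617, 6.508)
(-24.666, 10.982)
(-37.455, 16.676)
(-51.159, 22.777)
(-47.504, 21.15)

Derivation:
Executing turtle program step by step:
Start: pos=(0,0), heading=0, pen down
RT 180: heading 0 -> 180
LT 336: heading 180 -> 156
FD 16: (0,0) -> (-14.617,6.508) [heading=156, draw]
FD 11: (-14.617,6.508) -> (-24.666,10.982) [heading=156, draw]
FD 14: (-24.666,10.982) -> (-37.455,16.676) [heading=156, draw]
FD 15: (-37.455,16.676) -> (-51.159,22.777) [heading=156, draw]
RT 180: heading 156 -> 336
FD 4: (-51.159,22.777) -> (-47.504,21.15) [heading=336, draw]
Final: pos=(-47.504,21.15), heading=336, 5 segment(s) drawn
Waypoints (6 total):
(0, 0)
(-14.617, 6.508)
(-24.666, 10.982)
(-37.455, 16.676)
(-51.159, 22.777)
(-47.504, 21.15)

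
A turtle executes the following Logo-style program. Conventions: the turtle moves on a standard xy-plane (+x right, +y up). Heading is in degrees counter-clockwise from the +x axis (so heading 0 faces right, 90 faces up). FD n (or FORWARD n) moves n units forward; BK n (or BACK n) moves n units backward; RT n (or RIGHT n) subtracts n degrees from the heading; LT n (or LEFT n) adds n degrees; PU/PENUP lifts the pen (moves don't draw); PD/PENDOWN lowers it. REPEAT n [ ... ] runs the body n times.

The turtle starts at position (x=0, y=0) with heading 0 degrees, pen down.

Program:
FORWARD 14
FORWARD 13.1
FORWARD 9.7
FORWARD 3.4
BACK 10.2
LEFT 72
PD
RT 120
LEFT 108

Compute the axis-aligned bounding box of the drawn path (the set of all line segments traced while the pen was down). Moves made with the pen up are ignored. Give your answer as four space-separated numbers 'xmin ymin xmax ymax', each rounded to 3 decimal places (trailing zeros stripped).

Executing turtle program step by step:
Start: pos=(0,0), heading=0, pen down
FD 14: (0,0) -> (14,0) [heading=0, draw]
FD 13.1: (14,0) -> (27.1,0) [heading=0, draw]
FD 9.7: (27.1,0) -> (36.8,0) [heading=0, draw]
FD 3.4: (36.8,0) -> (40.2,0) [heading=0, draw]
BK 10.2: (40.2,0) -> (30,0) [heading=0, draw]
LT 72: heading 0 -> 72
PD: pen down
RT 120: heading 72 -> 312
LT 108: heading 312 -> 60
Final: pos=(30,0), heading=60, 5 segment(s) drawn

Segment endpoints: x in {0, 14, 27.1, 30, 36.8, 40.2}, y in {0}
xmin=0, ymin=0, xmax=40.2, ymax=0

Answer: 0 0 40.2 0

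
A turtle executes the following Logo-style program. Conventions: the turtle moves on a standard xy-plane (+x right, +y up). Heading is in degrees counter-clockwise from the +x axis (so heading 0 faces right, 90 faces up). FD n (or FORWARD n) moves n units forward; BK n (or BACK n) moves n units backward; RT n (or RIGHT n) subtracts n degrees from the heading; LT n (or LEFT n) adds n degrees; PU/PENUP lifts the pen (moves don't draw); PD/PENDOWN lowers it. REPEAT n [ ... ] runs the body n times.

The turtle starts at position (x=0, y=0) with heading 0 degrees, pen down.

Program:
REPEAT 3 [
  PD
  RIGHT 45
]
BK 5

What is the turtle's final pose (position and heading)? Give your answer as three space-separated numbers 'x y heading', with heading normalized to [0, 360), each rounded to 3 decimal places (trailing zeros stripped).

Executing turtle program step by step:
Start: pos=(0,0), heading=0, pen down
REPEAT 3 [
  -- iteration 1/3 --
  PD: pen down
  RT 45: heading 0 -> 315
  -- iteration 2/3 --
  PD: pen down
  RT 45: heading 315 -> 270
  -- iteration 3/3 --
  PD: pen down
  RT 45: heading 270 -> 225
]
BK 5: (0,0) -> (3.536,3.536) [heading=225, draw]
Final: pos=(3.536,3.536), heading=225, 1 segment(s) drawn

Answer: 3.536 3.536 225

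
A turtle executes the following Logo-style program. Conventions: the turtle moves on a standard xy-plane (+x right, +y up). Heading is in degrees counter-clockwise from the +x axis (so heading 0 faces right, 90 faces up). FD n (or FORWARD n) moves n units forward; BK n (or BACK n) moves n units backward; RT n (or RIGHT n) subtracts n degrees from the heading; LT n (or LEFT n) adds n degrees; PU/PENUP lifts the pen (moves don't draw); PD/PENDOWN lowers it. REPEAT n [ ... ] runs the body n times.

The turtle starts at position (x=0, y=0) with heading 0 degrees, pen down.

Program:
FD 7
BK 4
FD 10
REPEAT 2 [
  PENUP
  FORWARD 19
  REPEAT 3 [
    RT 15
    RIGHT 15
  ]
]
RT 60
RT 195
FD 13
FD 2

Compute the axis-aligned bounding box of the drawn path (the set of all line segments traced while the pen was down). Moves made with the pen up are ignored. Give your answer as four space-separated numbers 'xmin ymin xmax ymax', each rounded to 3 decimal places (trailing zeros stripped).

Executing turtle program step by step:
Start: pos=(0,0), heading=0, pen down
FD 7: (0,0) -> (7,0) [heading=0, draw]
BK 4: (7,0) -> (3,0) [heading=0, draw]
FD 10: (3,0) -> (13,0) [heading=0, draw]
REPEAT 2 [
  -- iteration 1/2 --
  PU: pen up
  FD 19: (13,0) -> (32,0) [heading=0, move]
  REPEAT 3 [
    -- iteration 1/3 --
    RT 15: heading 0 -> 345
    RT 15: heading 345 -> 330
    -- iteration 2/3 --
    RT 15: heading 330 -> 315
    RT 15: heading 315 -> 300
    -- iteration 3/3 --
    RT 15: heading 300 -> 285
    RT 15: heading 285 -> 270
  ]
  -- iteration 2/2 --
  PU: pen up
  FD 19: (32,0) -> (32,-19) [heading=270, move]
  REPEAT 3 [
    -- iteration 1/3 --
    RT 15: heading 270 -> 255
    RT 15: heading 255 -> 240
    -- iteration 2/3 --
    RT 15: heading 240 -> 225
    RT 15: heading 225 -> 210
    -- iteration 3/3 --
    RT 15: heading 210 -> 195
    RT 15: heading 195 -> 180
  ]
]
RT 60: heading 180 -> 120
RT 195: heading 120 -> 285
FD 13: (32,-19) -> (35.365,-31.557) [heading=285, move]
FD 2: (35.365,-31.557) -> (35.882,-33.489) [heading=285, move]
Final: pos=(35.882,-33.489), heading=285, 3 segment(s) drawn

Segment endpoints: x in {0, 3, 7, 13}, y in {0}
xmin=0, ymin=0, xmax=13, ymax=0

Answer: 0 0 13 0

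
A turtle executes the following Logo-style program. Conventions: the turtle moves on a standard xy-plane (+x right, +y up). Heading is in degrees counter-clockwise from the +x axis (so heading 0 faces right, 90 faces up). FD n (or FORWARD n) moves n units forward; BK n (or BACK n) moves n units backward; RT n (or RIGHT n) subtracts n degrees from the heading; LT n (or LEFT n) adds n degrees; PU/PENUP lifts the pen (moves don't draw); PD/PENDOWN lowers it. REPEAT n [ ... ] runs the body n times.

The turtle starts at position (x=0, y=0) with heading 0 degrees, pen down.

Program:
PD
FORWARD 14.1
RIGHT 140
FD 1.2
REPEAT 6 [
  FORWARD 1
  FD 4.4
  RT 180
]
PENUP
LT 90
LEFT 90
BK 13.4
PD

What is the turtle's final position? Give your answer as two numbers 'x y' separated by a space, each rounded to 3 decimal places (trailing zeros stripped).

Executing turtle program step by step:
Start: pos=(0,0), heading=0, pen down
PD: pen down
FD 14.1: (0,0) -> (14.1,0) [heading=0, draw]
RT 140: heading 0 -> 220
FD 1.2: (14.1,0) -> (13.181,-0.771) [heading=220, draw]
REPEAT 6 [
  -- iteration 1/6 --
  FD 1: (13.181,-0.771) -> (12.415,-1.414) [heading=220, draw]
  FD 4.4: (12.415,-1.414) -> (9.044,-4.242) [heading=220, draw]
  RT 180: heading 220 -> 40
  -- iteration 2/6 --
  FD 1: (9.044,-4.242) -> (9.81,-3.6) [heading=40, draw]
  FD 4.4: (9.81,-3.6) -> (13.181,-0.771) [heading=40, draw]
  RT 180: heading 40 -> 220
  -- iteration 3/6 --
  FD 1: (13.181,-0.771) -> (12.415,-1.414) [heading=220, draw]
  FD 4.4: (12.415,-1.414) -> (9.044,-4.242) [heading=220, draw]
  RT 180: heading 220 -> 40
  -- iteration 4/6 --
  FD 1: (9.044,-4.242) -> (9.81,-3.6) [heading=40, draw]
  FD 4.4: (9.81,-3.6) -> (13.181,-0.771) [heading=40, draw]
  RT 180: heading 40 -> 220
  -- iteration 5/6 --
  FD 1: (13.181,-0.771) -> (12.415,-1.414) [heading=220, draw]
  FD 4.4: (12.415,-1.414) -> (9.044,-4.242) [heading=220, draw]
  RT 180: heading 220 -> 40
  -- iteration 6/6 --
  FD 1: (9.044,-4.242) -> (9.81,-3.6) [heading=40, draw]
  FD 4.4: (9.81,-3.6) -> (13.181,-0.771) [heading=40, draw]
  RT 180: heading 40 -> 220
]
PU: pen up
LT 90: heading 220 -> 310
LT 90: heading 310 -> 40
BK 13.4: (13.181,-0.771) -> (2.916,-9.385) [heading=40, move]
PD: pen down
Final: pos=(2.916,-9.385), heading=40, 14 segment(s) drawn

Answer: 2.916 -9.385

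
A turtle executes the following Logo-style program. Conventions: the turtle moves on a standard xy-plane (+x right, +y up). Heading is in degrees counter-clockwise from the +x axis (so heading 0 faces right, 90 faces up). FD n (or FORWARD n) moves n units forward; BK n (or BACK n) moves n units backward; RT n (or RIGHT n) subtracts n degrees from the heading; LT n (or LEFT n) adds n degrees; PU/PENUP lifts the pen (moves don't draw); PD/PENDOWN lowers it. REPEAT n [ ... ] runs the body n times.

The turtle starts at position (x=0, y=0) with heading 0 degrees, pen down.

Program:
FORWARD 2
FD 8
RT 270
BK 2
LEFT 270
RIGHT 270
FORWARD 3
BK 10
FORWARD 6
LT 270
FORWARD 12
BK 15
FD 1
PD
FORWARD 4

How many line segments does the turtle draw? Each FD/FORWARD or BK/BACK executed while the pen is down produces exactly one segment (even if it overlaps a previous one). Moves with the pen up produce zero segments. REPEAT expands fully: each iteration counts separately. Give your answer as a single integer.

Executing turtle program step by step:
Start: pos=(0,0), heading=0, pen down
FD 2: (0,0) -> (2,0) [heading=0, draw]
FD 8: (2,0) -> (10,0) [heading=0, draw]
RT 270: heading 0 -> 90
BK 2: (10,0) -> (10,-2) [heading=90, draw]
LT 270: heading 90 -> 0
RT 270: heading 0 -> 90
FD 3: (10,-2) -> (10,1) [heading=90, draw]
BK 10: (10,1) -> (10,-9) [heading=90, draw]
FD 6: (10,-9) -> (10,-3) [heading=90, draw]
LT 270: heading 90 -> 0
FD 12: (10,-3) -> (22,-3) [heading=0, draw]
BK 15: (22,-3) -> (7,-3) [heading=0, draw]
FD 1: (7,-3) -> (8,-3) [heading=0, draw]
PD: pen down
FD 4: (8,-3) -> (12,-3) [heading=0, draw]
Final: pos=(12,-3), heading=0, 10 segment(s) drawn
Segments drawn: 10

Answer: 10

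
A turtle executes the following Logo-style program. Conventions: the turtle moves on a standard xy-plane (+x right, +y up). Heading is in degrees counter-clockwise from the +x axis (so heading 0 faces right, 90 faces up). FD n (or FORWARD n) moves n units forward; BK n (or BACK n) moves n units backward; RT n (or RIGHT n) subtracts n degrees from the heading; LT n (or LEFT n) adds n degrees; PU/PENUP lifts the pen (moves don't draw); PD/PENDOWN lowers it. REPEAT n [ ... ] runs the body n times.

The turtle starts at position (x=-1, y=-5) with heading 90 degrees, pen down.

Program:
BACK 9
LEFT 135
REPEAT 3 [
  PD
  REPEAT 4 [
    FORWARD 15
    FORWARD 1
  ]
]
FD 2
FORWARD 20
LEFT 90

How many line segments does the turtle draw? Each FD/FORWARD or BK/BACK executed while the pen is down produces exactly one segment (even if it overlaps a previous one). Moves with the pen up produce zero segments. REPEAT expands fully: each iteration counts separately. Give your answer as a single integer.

Answer: 27

Derivation:
Executing turtle program step by step:
Start: pos=(-1,-5), heading=90, pen down
BK 9: (-1,-5) -> (-1,-14) [heading=90, draw]
LT 135: heading 90 -> 225
REPEAT 3 [
  -- iteration 1/3 --
  PD: pen down
  REPEAT 4 [
    -- iteration 1/4 --
    FD 15: (-1,-14) -> (-11.607,-24.607) [heading=225, draw]
    FD 1: (-11.607,-24.607) -> (-12.314,-25.314) [heading=225, draw]
    -- iteration 2/4 --
    FD 15: (-12.314,-25.314) -> (-22.92,-35.92) [heading=225, draw]
    FD 1: (-22.92,-35.92) -> (-23.627,-36.627) [heading=225, draw]
    -- iteration 3/4 --
    FD 15: (-23.627,-36.627) -> (-34.234,-47.234) [heading=225, draw]
    FD 1: (-34.234,-47.234) -> (-34.941,-47.941) [heading=225, draw]
    -- iteration 4/4 --
    FD 15: (-34.941,-47.941) -> (-45.548,-58.548) [heading=225, draw]
    FD 1: (-45.548,-58.548) -> (-46.255,-59.255) [heading=225, draw]
  ]
  -- iteration 2/3 --
  PD: pen down
  REPEAT 4 [
    -- iteration 1/4 --
    FD 15: (-46.255,-59.255) -> (-56.861,-69.861) [heading=225, draw]
    FD 1: (-56.861,-69.861) -> (-57.569,-70.569) [heading=225, draw]
    -- iteration 2/4 --
    FD 15: (-57.569,-70.569) -> (-68.175,-81.175) [heading=225, draw]
    FD 1: (-68.175,-81.175) -> (-68.882,-81.882) [heading=225, draw]
    -- iteration 3/4 --
    FD 15: (-68.882,-81.882) -> (-79.489,-92.489) [heading=225, draw]
    FD 1: (-79.489,-92.489) -> (-80.196,-93.196) [heading=225, draw]
    -- iteration 4/4 --
    FD 15: (-80.196,-93.196) -> (-90.803,-103.803) [heading=225, draw]
    FD 1: (-90.803,-103.803) -> (-91.51,-104.51) [heading=225, draw]
  ]
  -- iteration 3/3 --
  PD: pen down
  REPEAT 4 [
    -- iteration 1/4 --
    FD 15: (-91.51,-104.51) -> (-102.116,-115.116) [heading=225, draw]
    FD 1: (-102.116,-115.116) -> (-102.823,-115.823) [heading=225, draw]
    -- iteration 2/4 --
    FD 15: (-102.823,-115.823) -> (-113.43,-126.43) [heading=225, draw]
    FD 1: (-113.43,-126.43) -> (-114.137,-127.137) [heading=225, draw]
    -- iteration 3/4 --
    FD 15: (-114.137,-127.137) -> (-124.744,-137.744) [heading=225, draw]
    FD 1: (-124.744,-137.744) -> (-125.451,-138.451) [heading=225, draw]
    -- iteration 4/4 --
    FD 15: (-125.451,-138.451) -> (-136.057,-149.057) [heading=225, draw]
    FD 1: (-136.057,-149.057) -> (-136.765,-149.765) [heading=225, draw]
  ]
]
FD 2: (-136.765,-149.765) -> (-138.179,-151.179) [heading=225, draw]
FD 20: (-138.179,-151.179) -> (-152.321,-165.321) [heading=225, draw]
LT 90: heading 225 -> 315
Final: pos=(-152.321,-165.321), heading=315, 27 segment(s) drawn
Segments drawn: 27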